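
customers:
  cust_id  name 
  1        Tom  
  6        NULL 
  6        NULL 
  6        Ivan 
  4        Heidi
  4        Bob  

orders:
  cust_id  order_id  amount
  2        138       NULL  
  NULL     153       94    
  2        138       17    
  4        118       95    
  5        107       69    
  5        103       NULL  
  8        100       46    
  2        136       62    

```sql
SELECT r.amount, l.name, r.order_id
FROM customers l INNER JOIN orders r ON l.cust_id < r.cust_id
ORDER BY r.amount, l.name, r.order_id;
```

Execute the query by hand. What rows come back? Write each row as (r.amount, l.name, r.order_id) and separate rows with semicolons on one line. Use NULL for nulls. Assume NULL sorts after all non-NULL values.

(17, Tom, 138); (46, Bob, 100); (46, Heidi, 100); (46, Ivan, 100); (46, Tom, 100); (46, NULL, 100); (46, NULL, 100); (62, Tom, 136); (69, Bob, 107); (69, Heidi, 107); (69, Tom, 107); (95, Tom, 118); (NULL, Bob, 103); (NULL, Heidi, 103); (NULL, Tom, 103); (NULL, Tom, 138)

INNER JOIN keeps only pairs where the ON condition holds.
Matching on l.cust_id < r.cust_id. A NULL in a compared column never satisfies the condition.
Matched pairs: 16.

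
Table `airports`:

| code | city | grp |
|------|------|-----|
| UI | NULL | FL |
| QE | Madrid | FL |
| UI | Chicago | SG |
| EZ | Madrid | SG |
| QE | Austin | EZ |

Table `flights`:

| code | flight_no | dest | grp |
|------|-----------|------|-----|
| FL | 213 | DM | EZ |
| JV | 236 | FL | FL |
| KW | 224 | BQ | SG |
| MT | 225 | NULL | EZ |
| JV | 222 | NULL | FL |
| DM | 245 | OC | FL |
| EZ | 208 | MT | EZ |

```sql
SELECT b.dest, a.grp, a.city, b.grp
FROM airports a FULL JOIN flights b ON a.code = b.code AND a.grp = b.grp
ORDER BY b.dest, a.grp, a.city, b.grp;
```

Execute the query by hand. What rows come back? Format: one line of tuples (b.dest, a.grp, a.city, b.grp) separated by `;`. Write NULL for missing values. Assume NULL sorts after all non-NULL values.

FULL OUTER JOIN keeps every row from both sides; unmatched rows get NULL for the other side's columns.
Matching on a.code = b.code AND a.grp = b.grp.
- code=UI, grp=FL: no b row matches, row kept with b columns NULL.
- code=QE, grp=FL: no b row matches, row kept with b columns NULL.
- code=UI, grp=SG: no b row matches, row kept with b columns NULL.
- code=EZ, grp=SG: no b row matches, row kept with b columns NULL.
- code=QE, grp=EZ: no b row matches, row kept with b columns NULL.
- plus 7 unmatched b row(s), each kept with NULL a columns.

(BQ, NULL, NULL, SG); (DM, NULL, NULL, EZ); (FL, NULL, NULL, FL); (MT, NULL, NULL, EZ); (OC, NULL, NULL, FL); (NULL, EZ, Austin, NULL); (NULL, FL, Madrid, NULL); (NULL, FL, NULL, NULL); (NULL, SG, Chicago, NULL); (NULL, SG, Madrid, NULL); (NULL, NULL, NULL, EZ); (NULL, NULL, NULL, FL)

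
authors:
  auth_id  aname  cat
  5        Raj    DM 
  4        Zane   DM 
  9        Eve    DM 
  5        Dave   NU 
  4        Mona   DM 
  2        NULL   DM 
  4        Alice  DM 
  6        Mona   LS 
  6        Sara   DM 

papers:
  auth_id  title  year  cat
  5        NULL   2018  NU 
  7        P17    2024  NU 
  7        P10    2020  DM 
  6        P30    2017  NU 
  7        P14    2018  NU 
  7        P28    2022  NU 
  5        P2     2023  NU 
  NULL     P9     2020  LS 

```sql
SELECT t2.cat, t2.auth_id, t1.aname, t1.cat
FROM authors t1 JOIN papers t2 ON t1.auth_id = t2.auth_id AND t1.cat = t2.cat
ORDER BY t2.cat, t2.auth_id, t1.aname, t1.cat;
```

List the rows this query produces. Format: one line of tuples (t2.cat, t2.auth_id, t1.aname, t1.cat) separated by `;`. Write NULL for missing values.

(NU, 5, Dave, NU); (NU, 5, Dave, NU)

INNER JOIN keeps only pairs where the ON condition holds.
Matching on t1.auth_id = t2.auth_id AND t1.cat = t2.cat. A NULL in a compared column never satisfies the condition.
- t1[0] auth_id=5, cat=DM → no match; dropped.
- t1[1] auth_id=4, cat=DM → no match; dropped.
- t1[2] auth_id=9, cat=DM → no match; dropped.
- t1[3] auth_id=5, cat=NU → 2 match(es) in t2 → 2 row(s).
- t1[4] auth_id=4, cat=DM → no match; dropped.
- t1[5] auth_id=2, cat=DM → no match; dropped.
- t1[6] auth_id=4, cat=DM → no match; dropped.
- t1[7] auth_id=6, cat=LS → no match; dropped.
- t1[8] auth_id=6, cat=DM → no match; dropped.
After projecting and ordering:
t2.cat | t2.auth_id | t1.aname | t1.cat
NU | 5 | Dave | NU
NU | 5 | Dave | NU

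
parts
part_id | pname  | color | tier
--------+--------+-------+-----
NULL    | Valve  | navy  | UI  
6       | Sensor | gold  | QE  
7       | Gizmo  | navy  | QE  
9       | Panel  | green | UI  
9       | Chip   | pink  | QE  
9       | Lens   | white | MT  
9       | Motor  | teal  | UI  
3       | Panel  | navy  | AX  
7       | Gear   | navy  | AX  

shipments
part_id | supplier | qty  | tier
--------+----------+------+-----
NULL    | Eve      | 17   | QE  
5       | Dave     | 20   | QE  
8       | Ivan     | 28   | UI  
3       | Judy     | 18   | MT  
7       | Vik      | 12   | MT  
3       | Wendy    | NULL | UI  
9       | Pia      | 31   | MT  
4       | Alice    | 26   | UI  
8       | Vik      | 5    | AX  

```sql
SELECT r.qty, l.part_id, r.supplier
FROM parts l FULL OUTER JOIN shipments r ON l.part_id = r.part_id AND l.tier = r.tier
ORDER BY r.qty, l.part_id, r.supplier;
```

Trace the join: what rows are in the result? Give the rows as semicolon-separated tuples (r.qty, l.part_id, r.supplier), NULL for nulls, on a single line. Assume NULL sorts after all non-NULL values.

FULL OUTER JOIN keeps every row from both sides; unmatched rows get NULL for the other side's columns.
Matching on l.part_id = r.part_id AND l.tier = r.tier. A NULL in a compared column never satisfies the condition.
- l (part_id=NULL, tier=UI) has no partner → padded with NULL.
- l (part_id=6, tier=QE) has no partner → padded with NULL.
- l (part_id=7, tier=QE) has no partner → padded with NULL.
- l (part_id=9, tier=UI) has no partner → padded with NULL.
- l (part_id=9, tier=QE) has no partner → padded with NULL.
- l (part_id=9, tier=MT) pairs with 1 row(s) of r.
- l (part_id=9, tier=UI) has no partner → padded with NULL.
- l (part_id=3, tier=AX) has no partner → padded with NULL.
- l (part_id=7, tier=AX) has no partner → padded with NULL.
- 8 r row(s) had no l match → kept, l columns NULL.

(5, NULL, Vik); (12, NULL, Vik); (17, NULL, Eve); (18, NULL, Judy); (20, NULL, Dave); (26, NULL, Alice); (28, NULL, Ivan); (31, 9, Pia); (NULL, 3, NULL); (NULL, 6, NULL); (NULL, 7, NULL); (NULL, 7, NULL); (NULL, 9, NULL); (NULL, 9, NULL); (NULL, 9, NULL); (NULL, NULL, Wendy); (NULL, NULL, NULL)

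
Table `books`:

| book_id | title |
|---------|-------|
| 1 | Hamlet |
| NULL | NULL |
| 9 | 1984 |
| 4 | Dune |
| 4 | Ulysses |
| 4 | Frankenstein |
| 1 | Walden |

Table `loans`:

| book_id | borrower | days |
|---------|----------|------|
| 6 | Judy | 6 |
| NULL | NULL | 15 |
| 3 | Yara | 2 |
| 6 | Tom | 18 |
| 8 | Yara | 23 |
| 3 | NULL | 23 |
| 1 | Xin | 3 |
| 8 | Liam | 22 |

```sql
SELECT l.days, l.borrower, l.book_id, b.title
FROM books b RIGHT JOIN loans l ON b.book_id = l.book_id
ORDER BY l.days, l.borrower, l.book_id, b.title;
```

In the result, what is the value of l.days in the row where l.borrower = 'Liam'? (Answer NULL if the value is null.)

RIGHT JOIN keeps every row from `loans`; unmatched rows get NULL for `books`'s columns.
Matching on b.book_id = l.book_id. A NULL in a compared column never satisfies the condition.
- b (book_id=1) pairs with 1 row(s) of l.
- b (book_id=NULL) has no partner in l.
- b (book_id=9) has no partner in l.
- b (book_id=4) has no partner in l.
- b (book_id=4) has no partner in l.
- b (book_id=4) has no partner in l.
- b (book_id=1) pairs with 1 row(s) of l.
- 7 l row(s) had no b match → kept, b columns NULL.

22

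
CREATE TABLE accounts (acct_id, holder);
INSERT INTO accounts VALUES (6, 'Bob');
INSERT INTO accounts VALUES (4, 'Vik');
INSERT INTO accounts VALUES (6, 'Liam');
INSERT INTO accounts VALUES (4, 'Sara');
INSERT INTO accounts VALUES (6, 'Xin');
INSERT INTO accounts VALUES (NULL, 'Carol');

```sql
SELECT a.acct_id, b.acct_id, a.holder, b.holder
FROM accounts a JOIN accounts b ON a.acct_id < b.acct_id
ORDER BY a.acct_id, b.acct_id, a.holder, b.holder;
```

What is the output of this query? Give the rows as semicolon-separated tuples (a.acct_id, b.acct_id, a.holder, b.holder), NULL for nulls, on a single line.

INNER JOIN keeps only pairs where the ON condition holds.
Matching on a.acct_id < b.acct_id. A NULL in a compared column never satisfies the condition.
- a (acct_id=6) has no partner → excluded.
- a (acct_id=4) pairs with 3 row(s) of b.
- a (acct_id=6) has no partner → excluded.
- a (acct_id=4) pairs with 3 row(s) of b.
- a (acct_id=6) has no partner → excluded.
- a (acct_id=NULL) has no partner → excluded.
After projecting and ordering:
a.acct_id | b.acct_id | a.holder | b.holder
4 | 6 | Sara | Bob
4 | 6 | Sara | Liam
4 | 6 | Sara | Xin
4 | 6 | Vik | Bob
4 | 6 | Vik | Liam
4 | 6 | Vik | Xin

(4, 6, Sara, Bob); (4, 6, Sara, Liam); (4, 6, Sara, Xin); (4, 6, Vik, Bob); (4, 6, Vik, Liam); (4, 6, Vik, Xin)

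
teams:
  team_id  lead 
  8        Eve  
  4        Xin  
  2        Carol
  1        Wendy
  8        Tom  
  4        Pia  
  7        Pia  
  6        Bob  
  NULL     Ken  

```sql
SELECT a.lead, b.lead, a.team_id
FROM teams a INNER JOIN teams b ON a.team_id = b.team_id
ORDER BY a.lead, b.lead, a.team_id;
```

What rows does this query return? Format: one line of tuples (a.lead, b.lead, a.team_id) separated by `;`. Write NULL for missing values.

INNER JOIN keeps only pairs where the ON condition holds.
Matching on a.team_id = b.team_id. A NULL in a compared column never satisfies the condition.
Matched pairs: 12.

(Bob, Bob, 6); (Carol, Carol, 2); (Eve, Eve, 8); (Eve, Tom, 8); (Pia, Pia, 4); (Pia, Pia, 7); (Pia, Xin, 4); (Tom, Eve, 8); (Tom, Tom, 8); (Wendy, Wendy, 1); (Xin, Pia, 4); (Xin, Xin, 4)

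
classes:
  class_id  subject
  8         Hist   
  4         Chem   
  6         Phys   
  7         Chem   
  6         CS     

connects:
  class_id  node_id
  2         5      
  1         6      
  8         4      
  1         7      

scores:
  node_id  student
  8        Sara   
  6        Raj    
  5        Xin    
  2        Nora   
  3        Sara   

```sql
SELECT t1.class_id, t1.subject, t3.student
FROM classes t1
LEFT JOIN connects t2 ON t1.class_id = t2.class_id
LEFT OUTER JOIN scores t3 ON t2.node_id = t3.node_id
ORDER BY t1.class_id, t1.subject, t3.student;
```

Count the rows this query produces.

Step 1 — t1 LEFT JOIN t2 on class_id → 5 row(s).
Then LEFT JOIN `scores t3` on node_id: each of those 5 rows is kept; rows whose t2.node_id has no match in t3 get NULL for t3's columns.
Result: 5 row(s).

5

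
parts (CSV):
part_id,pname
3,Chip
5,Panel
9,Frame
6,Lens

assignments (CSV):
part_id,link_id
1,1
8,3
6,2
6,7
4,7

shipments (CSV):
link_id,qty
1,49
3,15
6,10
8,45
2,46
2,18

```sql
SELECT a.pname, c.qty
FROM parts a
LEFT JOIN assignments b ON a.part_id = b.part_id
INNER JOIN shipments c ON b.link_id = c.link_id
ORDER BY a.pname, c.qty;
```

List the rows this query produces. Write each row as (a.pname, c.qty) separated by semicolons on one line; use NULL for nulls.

Evaluate left to right. First `parts a LEFT JOIN assignments b` on part_id: 5 row(s).
Then INNER JOIN `shipments c` on link_id: keep only rows whose b.link_id appears in c.

(Lens, 18); (Lens, 46)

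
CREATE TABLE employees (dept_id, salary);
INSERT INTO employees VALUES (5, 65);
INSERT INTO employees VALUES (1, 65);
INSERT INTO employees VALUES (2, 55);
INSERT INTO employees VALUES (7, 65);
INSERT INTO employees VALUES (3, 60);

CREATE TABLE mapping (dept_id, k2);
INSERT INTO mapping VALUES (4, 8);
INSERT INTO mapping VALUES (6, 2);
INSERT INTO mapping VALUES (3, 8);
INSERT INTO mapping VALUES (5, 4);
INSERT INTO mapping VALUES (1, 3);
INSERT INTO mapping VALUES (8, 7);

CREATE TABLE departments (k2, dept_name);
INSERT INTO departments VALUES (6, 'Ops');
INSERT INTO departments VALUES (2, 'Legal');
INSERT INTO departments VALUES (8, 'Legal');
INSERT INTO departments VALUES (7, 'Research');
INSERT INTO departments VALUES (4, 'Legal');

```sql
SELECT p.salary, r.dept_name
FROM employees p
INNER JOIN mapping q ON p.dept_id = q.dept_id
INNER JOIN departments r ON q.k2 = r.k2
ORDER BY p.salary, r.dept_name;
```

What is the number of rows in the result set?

2

Joins associate left-to-right: employees INNER JOIN mapping on dept_id gives 3 intermediate row(s).
Then INNER JOIN `departments r` on k2: keep only rows whose q.k2 appears in r.
Result: 2 row(s).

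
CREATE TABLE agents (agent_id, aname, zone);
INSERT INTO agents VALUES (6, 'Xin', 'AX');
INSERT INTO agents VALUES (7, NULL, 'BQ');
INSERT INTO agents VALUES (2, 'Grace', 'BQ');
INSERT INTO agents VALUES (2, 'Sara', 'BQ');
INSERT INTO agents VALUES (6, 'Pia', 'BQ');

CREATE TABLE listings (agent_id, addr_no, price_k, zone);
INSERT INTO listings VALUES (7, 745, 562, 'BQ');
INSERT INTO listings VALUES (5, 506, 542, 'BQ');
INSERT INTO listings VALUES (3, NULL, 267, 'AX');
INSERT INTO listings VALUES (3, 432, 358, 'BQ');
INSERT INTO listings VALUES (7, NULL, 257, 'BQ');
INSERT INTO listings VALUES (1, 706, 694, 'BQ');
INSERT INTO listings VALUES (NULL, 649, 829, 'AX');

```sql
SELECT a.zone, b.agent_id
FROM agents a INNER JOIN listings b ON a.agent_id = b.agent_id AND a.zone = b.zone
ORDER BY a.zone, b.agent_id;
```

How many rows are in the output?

2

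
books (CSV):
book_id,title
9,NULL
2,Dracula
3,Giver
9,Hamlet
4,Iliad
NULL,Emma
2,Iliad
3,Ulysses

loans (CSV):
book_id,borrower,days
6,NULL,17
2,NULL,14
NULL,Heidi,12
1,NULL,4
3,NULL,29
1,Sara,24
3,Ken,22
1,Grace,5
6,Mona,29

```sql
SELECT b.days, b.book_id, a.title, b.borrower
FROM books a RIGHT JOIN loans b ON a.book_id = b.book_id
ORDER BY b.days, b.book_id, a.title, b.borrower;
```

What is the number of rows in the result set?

RIGHT JOIN keeps every row from `loans`; unmatched rows get NULL for `books`'s columns.
Matching on a.book_id = b.book_id. A NULL in a compared column never satisfies the condition.
- a (book_id=9) has no partner in b.
- a (book_id=2) pairs with 1 row(s) of b.
- a (book_id=3) pairs with 2 row(s) of b.
- a (book_id=9) has no partner in b.
- a (book_id=4) has no partner in b.
- a (book_id=NULL) has no partner in b.
- a (book_id=2) pairs with 1 row(s) of b.
- a (book_id=3) pairs with 2 row(s) of b.
- plus 6 unmatched b row(s), each kept with NULL a columns.
Total: 6 matched + 6 padded = 12 rows.

12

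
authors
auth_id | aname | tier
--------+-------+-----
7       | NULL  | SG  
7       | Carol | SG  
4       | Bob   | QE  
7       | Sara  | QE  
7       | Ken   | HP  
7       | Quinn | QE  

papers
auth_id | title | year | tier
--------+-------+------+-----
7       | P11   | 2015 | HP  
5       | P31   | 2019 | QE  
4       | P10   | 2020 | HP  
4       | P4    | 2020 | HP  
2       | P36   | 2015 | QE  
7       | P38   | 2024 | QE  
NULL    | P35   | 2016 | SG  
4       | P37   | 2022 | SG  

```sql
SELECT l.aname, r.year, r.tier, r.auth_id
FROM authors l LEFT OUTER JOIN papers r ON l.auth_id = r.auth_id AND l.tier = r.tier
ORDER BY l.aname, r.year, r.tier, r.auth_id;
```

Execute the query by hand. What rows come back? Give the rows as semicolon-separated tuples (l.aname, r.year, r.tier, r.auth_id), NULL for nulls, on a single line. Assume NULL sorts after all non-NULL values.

(Bob, NULL, NULL, NULL); (Carol, NULL, NULL, NULL); (Ken, 2015, HP, 7); (Quinn, 2024, QE, 7); (Sara, 2024, QE, 7); (NULL, NULL, NULL, NULL)

LEFT JOIN keeps every row from `authors`; unmatched rows get NULL for `papers`'s columns.
Matching on l.auth_id = r.auth_id AND l.tier = r.tier. A NULL in a compared column never satisfies the condition.
- l row (auth_id=7, tier=SG): no match → kept, r columns NULL.
- l row (auth_id=7, tier=SG): no match → kept, r columns NULL.
- l row (auth_id=4, tier=QE): no match → kept, r columns NULL.
- l row (auth_id=7, tier=QE): matches 1 r row(s) → 1 output row(s).
- l row (auth_id=7, tier=HP): matches 1 r row(s) → 1 output row(s).
- l row (auth_id=7, tier=QE): matches 1 r row(s) → 1 output row(s).
After projecting and ordering:
l.aname | r.year | r.tier | r.auth_id
Bob | NULL | NULL | NULL
Carol | NULL | NULL | NULL
Ken | 2015 | HP | 7
Quinn | 2024 | QE | 7
Sara | 2024 | QE | 7
NULL | NULL | NULL | NULL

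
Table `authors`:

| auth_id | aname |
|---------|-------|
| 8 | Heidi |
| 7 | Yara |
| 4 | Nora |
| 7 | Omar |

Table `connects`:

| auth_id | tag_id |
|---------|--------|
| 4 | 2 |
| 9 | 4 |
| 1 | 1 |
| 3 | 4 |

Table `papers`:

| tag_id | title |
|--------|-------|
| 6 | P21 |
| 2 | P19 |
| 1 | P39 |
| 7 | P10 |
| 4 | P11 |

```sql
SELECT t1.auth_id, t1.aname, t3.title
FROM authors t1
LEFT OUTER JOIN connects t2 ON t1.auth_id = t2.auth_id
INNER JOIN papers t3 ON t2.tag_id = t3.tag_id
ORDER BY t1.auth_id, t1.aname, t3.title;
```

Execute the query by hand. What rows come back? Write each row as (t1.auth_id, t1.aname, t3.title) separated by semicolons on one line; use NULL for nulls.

Joins associate left-to-right: authors LEFT JOIN connects on auth_id gives 4 intermediate row(s).
Then INNER JOIN `papers t3` on tag_id: keep only rows whose t2.tag_id appears in t3.

(4, Nora, P19)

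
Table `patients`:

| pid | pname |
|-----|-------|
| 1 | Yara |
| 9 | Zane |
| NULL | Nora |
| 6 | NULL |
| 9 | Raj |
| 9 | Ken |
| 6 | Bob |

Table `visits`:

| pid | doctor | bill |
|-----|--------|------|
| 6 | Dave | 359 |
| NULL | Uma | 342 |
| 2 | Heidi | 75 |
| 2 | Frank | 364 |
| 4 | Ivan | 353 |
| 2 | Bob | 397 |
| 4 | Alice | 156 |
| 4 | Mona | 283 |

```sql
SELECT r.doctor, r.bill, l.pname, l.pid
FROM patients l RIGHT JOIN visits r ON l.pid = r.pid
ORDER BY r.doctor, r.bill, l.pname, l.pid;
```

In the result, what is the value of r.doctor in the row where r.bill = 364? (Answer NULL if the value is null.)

Frank

RIGHT JOIN keeps every row from `visits`; unmatched rows get NULL for `patients`'s columns.
Matching on l.pid = r.pid. A NULL in a compared column never satisfies the condition.
- l[0] pid=1 → no match.
- l[1] pid=9 → no match.
- l[2] pid=NULL → no match.
- l[3] pid=6 → 1 match(es) in r → 1 row(s).
- l[4] pid=9 → no match.
- l[5] pid=9 → no match.
- l[6] pid=6 → 1 match(es) in r → 1 row(s).
- 7 r row(s) had no l match → kept, l columns NULL.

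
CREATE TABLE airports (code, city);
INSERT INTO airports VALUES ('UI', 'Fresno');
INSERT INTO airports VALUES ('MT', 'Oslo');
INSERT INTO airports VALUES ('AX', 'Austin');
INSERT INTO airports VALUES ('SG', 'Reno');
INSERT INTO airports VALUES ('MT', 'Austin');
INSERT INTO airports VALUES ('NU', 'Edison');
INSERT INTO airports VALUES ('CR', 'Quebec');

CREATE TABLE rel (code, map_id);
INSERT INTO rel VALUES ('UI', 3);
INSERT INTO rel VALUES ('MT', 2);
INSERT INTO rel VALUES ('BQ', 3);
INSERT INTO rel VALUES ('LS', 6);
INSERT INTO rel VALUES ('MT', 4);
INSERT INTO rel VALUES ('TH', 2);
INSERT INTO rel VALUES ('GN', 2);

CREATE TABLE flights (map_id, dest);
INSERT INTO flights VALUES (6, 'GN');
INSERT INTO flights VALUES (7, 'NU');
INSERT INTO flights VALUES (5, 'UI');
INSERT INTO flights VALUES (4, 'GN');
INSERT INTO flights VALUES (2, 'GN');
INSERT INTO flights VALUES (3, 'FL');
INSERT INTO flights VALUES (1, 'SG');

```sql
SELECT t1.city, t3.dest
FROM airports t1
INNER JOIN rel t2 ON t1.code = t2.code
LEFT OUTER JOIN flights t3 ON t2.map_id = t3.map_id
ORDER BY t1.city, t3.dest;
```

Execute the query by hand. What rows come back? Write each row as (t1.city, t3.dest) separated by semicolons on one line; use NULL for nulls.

(Austin, GN); (Austin, GN); (Fresno, FL); (Oslo, GN); (Oslo, GN)

Joins associate left-to-right: airports INNER JOIN rel on code gives 5 intermediate row(s).
Then LEFT JOIN `flights t3` on map_id: each of those 5 rows is kept; rows whose t2.map_id has no match in t3 get NULL for t3's columns.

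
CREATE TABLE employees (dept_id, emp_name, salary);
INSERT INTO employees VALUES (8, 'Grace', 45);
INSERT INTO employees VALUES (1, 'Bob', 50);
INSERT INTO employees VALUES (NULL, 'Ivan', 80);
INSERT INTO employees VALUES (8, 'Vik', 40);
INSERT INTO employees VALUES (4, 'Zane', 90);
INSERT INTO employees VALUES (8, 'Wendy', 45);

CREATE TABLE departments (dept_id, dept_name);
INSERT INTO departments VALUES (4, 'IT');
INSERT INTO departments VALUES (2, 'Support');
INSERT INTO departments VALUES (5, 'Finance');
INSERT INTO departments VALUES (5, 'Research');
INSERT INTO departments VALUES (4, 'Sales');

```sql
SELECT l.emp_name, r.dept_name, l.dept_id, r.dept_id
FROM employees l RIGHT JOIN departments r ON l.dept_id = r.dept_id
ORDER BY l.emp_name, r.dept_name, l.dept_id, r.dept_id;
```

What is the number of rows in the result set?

5

RIGHT JOIN keeps every row from `departments`; unmatched rows get NULL for `employees`'s columns.
Matching on l.dept_id = r.dept_id. A NULL in a compared column never satisfies the condition.
- l[0] dept_id=8 → no match.
- l[1] dept_id=1 → no match.
- l[2] dept_id=NULL → no match.
- l[3] dept_id=8 → no match.
- l[4] dept_id=4 → 2 match(es) in r → 2 row(s).
- l[5] dept_id=8 → no match.
- 3 r row(s) had no l match → kept, l columns NULL.
Total: 2 matched + 3 padded = 5 rows.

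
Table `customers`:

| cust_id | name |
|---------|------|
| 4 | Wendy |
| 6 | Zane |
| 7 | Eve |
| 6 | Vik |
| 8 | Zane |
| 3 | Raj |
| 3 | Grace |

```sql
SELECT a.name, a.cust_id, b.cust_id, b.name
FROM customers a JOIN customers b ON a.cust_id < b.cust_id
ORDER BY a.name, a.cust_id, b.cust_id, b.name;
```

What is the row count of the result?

INNER JOIN keeps only pairs where the ON condition holds.
Matching on a.cust_id < b.cust_id.
Matched pairs: 19.
Total: 19 rows.

19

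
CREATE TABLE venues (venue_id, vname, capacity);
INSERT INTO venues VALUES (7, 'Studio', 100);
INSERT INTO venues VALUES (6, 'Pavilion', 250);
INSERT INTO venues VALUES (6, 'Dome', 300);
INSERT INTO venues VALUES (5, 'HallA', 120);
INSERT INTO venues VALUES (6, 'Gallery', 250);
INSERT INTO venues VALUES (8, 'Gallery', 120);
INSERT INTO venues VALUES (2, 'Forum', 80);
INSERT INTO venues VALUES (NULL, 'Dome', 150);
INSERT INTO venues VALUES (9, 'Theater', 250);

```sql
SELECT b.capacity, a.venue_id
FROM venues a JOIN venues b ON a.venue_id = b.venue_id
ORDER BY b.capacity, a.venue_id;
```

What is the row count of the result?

14

INNER JOIN keeps only pairs where the ON condition holds.
Matching on a.venue_id = b.venue_id. A NULL in a compared column never satisfies the condition.
- a[0] venue_id=7 → 1 match(es) in b → 1 row(s).
- a[1] venue_id=6 → 3 match(es) in b → 3 row(s).
- a[2] venue_id=6 → 3 match(es) in b → 3 row(s).
- a[3] venue_id=5 → 1 match(es) in b → 1 row(s).
- a[4] venue_id=6 → 3 match(es) in b → 3 row(s).
- a[5] venue_id=8 → 1 match(es) in b → 1 row(s).
- a[6] venue_id=2 → 1 match(es) in b → 1 row(s).
- a[7] venue_id=NULL → no match; dropped.
- a[8] venue_id=9 → 1 match(es) in b → 1 row(s).
Total: 14 rows.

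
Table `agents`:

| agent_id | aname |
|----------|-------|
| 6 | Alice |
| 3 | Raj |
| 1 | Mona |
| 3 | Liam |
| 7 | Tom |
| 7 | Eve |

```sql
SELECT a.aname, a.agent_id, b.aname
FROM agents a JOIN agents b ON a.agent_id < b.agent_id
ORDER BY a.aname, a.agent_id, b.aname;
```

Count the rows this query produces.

INNER JOIN keeps only pairs where the ON condition holds.
Matching on a.agent_id < b.agent_id.
- agent_id=6: 2 matching b row(s), so 2 row(s) emitted.
- agent_id=3: 3 matching b row(s), so 3 row(s) emitted.
- agent_id=1: 5 matching b row(s), so 5 row(s) emitted.
- agent_id=3: 3 matching b row(s), so 3 row(s) emitted.
- agent_id=7: no matching b row, dropped.
- agent_id=7: no matching b row, dropped.
Total: 13 rows.

13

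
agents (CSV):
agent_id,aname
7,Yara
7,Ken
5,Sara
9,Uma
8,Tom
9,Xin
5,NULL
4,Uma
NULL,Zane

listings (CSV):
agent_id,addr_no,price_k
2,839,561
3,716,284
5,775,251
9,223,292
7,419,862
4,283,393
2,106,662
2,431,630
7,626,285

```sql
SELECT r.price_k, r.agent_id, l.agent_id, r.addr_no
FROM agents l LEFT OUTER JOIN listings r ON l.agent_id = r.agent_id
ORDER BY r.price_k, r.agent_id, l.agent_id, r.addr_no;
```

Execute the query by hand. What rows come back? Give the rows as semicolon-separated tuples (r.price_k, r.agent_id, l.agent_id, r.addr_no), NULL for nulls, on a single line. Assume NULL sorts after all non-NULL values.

(251, 5, 5, 775); (251, 5, 5, 775); (285, 7, 7, 626); (285, 7, 7, 626); (292, 9, 9, 223); (292, 9, 9, 223); (393, 4, 4, 283); (862, 7, 7, 419); (862, 7, 7, 419); (NULL, NULL, 8, NULL); (NULL, NULL, NULL, NULL)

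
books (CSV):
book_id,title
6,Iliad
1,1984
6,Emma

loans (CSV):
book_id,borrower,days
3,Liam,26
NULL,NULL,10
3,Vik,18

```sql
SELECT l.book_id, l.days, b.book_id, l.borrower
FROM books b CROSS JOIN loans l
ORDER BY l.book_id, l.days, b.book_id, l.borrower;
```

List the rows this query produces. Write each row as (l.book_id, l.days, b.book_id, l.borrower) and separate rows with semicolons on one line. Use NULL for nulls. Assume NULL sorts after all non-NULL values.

(3, 18, 1, Vik); (3, 18, 6, Vik); (3, 18, 6, Vik); (3, 26, 1, Liam); (3, 26, 6, Liam); (3, 26, 6, Liam); (NULL, 10, 1, NULL); (NULL, 10, 6, NULL); (NULL, 10, 6, NULL)

CROSS JOIN pairs every row of `books` with every row of `loans`: 3 × 3 = 9 rows.
After projecting and ordering:
l.book_id | l.days | b.book_id | l.borrower
3 | 18 | 1 | Vik
3 | 18 | 6 | Vik
3 | 18 | 6 | Vik
3 | 26 | 1 | Liam
3 | 26 | 6 | Liam
3 | 26 | 6 | Liam
NULL | 10 | 1 | NULL
NULL | 10 | 6 | NULL
NULL | 10 | 6 | NULL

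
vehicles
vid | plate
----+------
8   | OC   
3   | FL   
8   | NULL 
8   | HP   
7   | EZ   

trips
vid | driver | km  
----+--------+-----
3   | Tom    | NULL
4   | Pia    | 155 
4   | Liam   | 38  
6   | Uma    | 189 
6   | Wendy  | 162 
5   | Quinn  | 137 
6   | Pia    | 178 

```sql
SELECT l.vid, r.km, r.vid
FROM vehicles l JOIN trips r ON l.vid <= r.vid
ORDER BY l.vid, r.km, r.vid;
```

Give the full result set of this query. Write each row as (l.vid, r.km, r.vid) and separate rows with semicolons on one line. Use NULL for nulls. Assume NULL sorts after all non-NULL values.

(3, 38, 4); (3, 137, 5); (3, 155, 4); (3, 162, 6); (3, 178, 6); (3, 189, 6); (3, NULL, 3)

INNER JOIN keeps only pairs where the ON condition holds.
Matching on l.vid <= r.vid.
Matched pairs: 7.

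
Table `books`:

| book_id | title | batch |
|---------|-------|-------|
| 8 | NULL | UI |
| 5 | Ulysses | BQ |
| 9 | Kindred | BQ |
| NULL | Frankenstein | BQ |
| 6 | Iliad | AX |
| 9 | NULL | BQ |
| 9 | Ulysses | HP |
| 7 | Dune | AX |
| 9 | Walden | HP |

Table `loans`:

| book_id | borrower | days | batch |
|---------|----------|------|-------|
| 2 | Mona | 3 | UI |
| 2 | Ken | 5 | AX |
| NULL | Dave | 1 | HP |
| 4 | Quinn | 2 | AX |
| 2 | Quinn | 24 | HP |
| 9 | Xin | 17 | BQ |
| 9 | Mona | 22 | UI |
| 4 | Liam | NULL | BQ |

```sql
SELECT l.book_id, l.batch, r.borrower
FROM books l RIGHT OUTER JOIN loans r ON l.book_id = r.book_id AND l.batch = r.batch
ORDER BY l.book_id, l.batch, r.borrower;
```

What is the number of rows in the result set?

RIGHT JOIN keeps every row from `loans`; unmatched rows get NULL for `books`'s columns.
Matching on l.book_id = r.book_id AND l.batch = r.batch. A NULL in a compared column never satisfies the condition.
- book_id=8, batch=UI: no matching r row.
- book_id=5, batch=BQ: no matching r row.
- book_id=9, batch=BQ: 1 matching r row(s), so 1 row(s) emitted.
- book_id=NULL, batch=BQ: no matching r row.
- book_id=6, batch=AX: no matching r row.
- book_id=9, batch=BQ: 1 matching r row(s), so 1 row(s) emitted.
- book_id=9, batch=HP: no matching r row.
- book_id=7, batch=AX: no matching r row.
- book_id=9, batch=HP: no matching r row.
- 7 row(s) from r found no l partner → padded with NULL.
Total: 2 matched + 7 padded = 9 rows.

9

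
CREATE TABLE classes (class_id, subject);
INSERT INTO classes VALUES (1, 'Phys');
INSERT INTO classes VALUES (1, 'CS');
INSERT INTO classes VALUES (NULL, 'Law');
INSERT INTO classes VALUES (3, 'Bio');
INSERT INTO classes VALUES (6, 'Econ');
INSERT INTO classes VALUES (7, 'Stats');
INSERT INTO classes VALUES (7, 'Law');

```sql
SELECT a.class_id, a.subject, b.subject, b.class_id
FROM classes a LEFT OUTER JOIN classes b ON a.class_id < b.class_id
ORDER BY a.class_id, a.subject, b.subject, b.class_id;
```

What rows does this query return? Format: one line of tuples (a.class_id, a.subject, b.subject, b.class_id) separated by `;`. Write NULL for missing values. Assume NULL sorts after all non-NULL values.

(1, CS, Bio, 3); (1, CS, Econ, 6); (1, CS, Law, 7); (1, CS, Stats, 7); (1, Phys, Bio, 3); (1, Phys, Econ, 6); (1, Phys, Law, 7); (1, Phys, Stats, 7); (3, Bio, Econ, 6); (3, Bio, Law, 7); (3, Bio, Stats, 7); (6, Econ, Law, 7); (6, Econ, Stats, 7); (7, Law, NULL, NULL); (7, Stats, NULL, NULL); (NULL, Law, NULL, NULL)

LEFT JOIN keeps every row from `classes a`; unmatched rows get NULL for `classes b`'s columns.
Matching on a.class_id < b.class_id. A NULL in a compared column never satisfies the condition.
- a[0] class_id=1 → 4 match(es) in b → 4 row(s).
- a[1] class_id=1 → 4 match(es) in b → 4 row(s).
- a[2] class_id=NULL → no match; kept with NULLs on the b side.
- a[3] class_id=3 → 3 match(es) in b → 3 row(s).
- a[4] class_id=6 → 2 match(es) in b → 2 row(s).
- a[5] class_id=7 → no match; kept with NULLs on the b side.
- a[6] class_id=7 → no match; kept with NULLs on the b side.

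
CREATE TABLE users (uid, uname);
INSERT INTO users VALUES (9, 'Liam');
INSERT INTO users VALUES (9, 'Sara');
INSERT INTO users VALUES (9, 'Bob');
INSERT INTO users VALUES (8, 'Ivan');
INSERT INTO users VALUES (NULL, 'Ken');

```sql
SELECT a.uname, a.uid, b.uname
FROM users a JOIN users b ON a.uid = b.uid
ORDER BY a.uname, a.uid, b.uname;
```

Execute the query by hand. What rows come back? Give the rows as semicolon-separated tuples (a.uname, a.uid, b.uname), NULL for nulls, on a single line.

(Bob, 9, Bob); (Bob, 9, Liam); (Bob, 9, Sara); (Ivan, 8, Ivan); (Liam, 9, Bob); (Liam, 9, Liam); (Liam, 9, Sara); (Sara, 9, Bob); (Sara, 9, Liam); (Sara, 9, Sara)

INNER JOIN keeps only pairs where the ON condition holds.
Matching on a.uid = b.uid. A NULL in a compared column never satisfies the condition.
- a row (uid=9): matches 3 b row(s) → 3 output row(s).
- a row (uid=9): matches 3 b row(s) → 3 output row(s).
- a row (uid=9): matches 3 b row(s) → 3 output row(s).
- a row (uid=8): matches 1 b row(s) → 1 output row(s).
- a row (uid=NULL): no match → dropped.
After projecting and ordering:
a.uname | a.uid | b.uname
Bob | 9 | Bob
Bob | 9 | Liam
Bob | 9 | Sara
Ivan | 8 | Ivan
Liam | 9 | Bob
Liam | 9 | Liam
Liam | 9 | Sara
Sara | 9 | Bob
Sara | 9 | Liam
Sara | 9 | Sara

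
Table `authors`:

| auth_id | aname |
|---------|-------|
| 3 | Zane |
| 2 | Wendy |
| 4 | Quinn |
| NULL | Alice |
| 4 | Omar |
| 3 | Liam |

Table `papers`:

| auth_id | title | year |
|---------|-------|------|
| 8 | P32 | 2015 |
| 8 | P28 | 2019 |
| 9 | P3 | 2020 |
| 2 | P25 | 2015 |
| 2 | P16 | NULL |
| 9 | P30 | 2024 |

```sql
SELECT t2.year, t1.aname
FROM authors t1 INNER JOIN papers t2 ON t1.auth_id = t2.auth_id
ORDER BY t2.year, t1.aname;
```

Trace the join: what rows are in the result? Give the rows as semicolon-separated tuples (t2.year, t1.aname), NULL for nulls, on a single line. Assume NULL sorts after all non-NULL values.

(2015, Wendy); (NULL, Wendy)

INNER JOIN keeps only pairs where the ON condition holds.
Matching on t1.auth_id = t2.auth_id. A NULL in a compared column never satisfies the condition.
- t1[0] auth_id=3 → no match; dropped.
- t1[1] auth_id=2 → 2 match(es) in t2 → 2 row(s).
- t1[2] auth_id=4 → no match; dropped.
- t1[3] auth_id=NULL → no match; dropped.
- t1[4] auth_id=4 → no match; dropped.
- t1[5] auth_id=3 → no match; dropped.
After projecting and ordering:
t2.year | t1.aname
2015 | Wendy
NULL | Wendy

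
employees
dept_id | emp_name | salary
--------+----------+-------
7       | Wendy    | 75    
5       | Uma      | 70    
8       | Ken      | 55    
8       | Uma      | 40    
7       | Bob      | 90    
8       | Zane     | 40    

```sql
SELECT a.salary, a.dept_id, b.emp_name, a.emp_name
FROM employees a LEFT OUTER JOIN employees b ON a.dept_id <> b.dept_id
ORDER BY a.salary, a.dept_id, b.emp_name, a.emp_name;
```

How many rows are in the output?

22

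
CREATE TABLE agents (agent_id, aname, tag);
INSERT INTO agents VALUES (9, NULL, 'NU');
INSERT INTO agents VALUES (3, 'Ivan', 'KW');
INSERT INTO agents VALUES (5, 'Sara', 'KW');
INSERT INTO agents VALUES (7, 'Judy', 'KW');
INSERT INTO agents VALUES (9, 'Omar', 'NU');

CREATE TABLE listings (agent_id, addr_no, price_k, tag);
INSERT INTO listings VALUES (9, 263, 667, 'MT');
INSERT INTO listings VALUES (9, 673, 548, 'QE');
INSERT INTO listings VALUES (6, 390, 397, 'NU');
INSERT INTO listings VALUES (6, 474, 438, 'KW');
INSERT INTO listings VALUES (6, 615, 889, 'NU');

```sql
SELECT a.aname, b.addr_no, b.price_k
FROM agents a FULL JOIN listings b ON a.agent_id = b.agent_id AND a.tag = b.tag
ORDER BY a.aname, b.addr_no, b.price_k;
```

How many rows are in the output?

10

FULL OUTER JOIN keeps every row from both sides; unmatched rows get NULL for the other side's columns.
Matching on a.agent_id = b.agent_id AND a.tag = b.tag.
Matched pairs: 0; unmatched a rows kept: 5; unmatched b rows kept: 5.
Total: 0 matched + 10 padded = 10 rows.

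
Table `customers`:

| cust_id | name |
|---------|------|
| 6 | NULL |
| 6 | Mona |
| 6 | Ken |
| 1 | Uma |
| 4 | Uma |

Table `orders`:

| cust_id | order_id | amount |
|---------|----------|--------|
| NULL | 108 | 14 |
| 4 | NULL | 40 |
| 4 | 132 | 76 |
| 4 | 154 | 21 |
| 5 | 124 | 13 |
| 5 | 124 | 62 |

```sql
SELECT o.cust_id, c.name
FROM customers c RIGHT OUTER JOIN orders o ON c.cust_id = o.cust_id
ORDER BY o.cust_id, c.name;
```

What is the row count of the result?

6

RIGHT JOIN keeps every row from `orders`; unmatched rows get NULL for `customers`'s columns.
Matching on c.cust_id = o.cust_id. A NULL in a compared column never satisfies the condition.
- c (cust_id=6) has no partner in o.
- c (cust_id=6) has no partner in o.
- c (cust_id=6) has no partner in o.
- c (cust_id=1) has no partner in o.
- c (cust_id=4) pairs with 3 row(s) of o.
- 3 o row(s) had no c match → kept, c columns NULL.
Total: 3 matched + 3 padded = 6 rows.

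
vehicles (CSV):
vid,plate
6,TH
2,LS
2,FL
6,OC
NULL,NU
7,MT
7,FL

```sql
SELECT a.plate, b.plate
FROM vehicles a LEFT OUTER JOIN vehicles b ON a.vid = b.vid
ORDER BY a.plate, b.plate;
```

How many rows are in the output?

LEFT JOIN keeps every row from `vehicles a`; unmatched rows get NULL for `vehicles b`'s columns.
Matching on a.vid = b.vid. A NULL in a compared column never satisfies the condition.
- a row (vid=6): matches 2 b row(s) → 2 output row(s).
- a row (vid=2): matches 2 b row(s) → 2 output row(s).
- a row (vid=2): matches 2 b row(s) → 2 output row(s).
- a row (vid=6): matches 2 b row(s) → 2 output row(s).
- a row (vid=NULL): no match → kept, b columns NULL.
- a row (vid=7): matches 2 b row(s) → 2 output row(s).
- a row (vid=7): matches 2 b row(s) → 2 output row(s).
Total: 12 matched + 1 padded = 13 rows.

13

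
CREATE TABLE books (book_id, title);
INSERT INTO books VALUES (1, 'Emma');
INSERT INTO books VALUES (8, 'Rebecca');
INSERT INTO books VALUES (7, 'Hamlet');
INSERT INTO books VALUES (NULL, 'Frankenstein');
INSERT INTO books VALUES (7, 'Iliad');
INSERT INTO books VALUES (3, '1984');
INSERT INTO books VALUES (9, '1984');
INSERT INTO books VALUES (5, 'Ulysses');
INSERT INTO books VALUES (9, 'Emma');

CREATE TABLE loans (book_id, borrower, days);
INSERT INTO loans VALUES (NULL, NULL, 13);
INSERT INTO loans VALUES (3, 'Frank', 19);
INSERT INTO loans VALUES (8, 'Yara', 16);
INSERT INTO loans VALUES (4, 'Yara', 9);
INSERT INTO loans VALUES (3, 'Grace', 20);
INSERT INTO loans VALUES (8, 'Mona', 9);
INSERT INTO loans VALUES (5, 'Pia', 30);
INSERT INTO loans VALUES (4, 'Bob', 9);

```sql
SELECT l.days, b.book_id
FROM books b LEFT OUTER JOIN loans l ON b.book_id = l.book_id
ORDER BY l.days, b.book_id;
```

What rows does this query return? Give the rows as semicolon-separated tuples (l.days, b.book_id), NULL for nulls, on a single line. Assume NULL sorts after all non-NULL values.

LEFT JOIN keeps every row from `books`; unmatched rows get NULL for `loans`'s columns.
Matching on b.book_id = l.book_id. A NULL in a compared column never satisfies the condition.
Matched pairs: 5; unmatched b rows kept: 6.

(9, 8); (16, 8); (19, 3); (20, 3); (30, 5); (NULL, 1); (NULL, 7); (NULL, 7); (NULL, 9); (NULL, 9); (NULL, NULL)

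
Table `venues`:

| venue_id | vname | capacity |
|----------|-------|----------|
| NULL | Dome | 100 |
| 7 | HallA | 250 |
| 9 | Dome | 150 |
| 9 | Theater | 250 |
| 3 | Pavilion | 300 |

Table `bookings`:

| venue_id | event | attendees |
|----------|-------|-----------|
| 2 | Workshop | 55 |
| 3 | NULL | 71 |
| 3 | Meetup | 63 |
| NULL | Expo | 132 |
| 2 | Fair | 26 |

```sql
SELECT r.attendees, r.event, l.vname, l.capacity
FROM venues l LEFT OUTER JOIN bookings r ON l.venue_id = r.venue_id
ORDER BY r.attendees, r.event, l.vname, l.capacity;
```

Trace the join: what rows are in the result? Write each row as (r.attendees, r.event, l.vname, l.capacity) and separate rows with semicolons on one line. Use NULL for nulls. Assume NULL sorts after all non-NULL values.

(63, Meetup, Pavilion, 300); (71, NULL, Pavilion, 300); (NULL, NULL, Dome, 100); (NULL, NULL, Dome, 150); (NULL, NULL, HallA, 250); (NULL, NULL, Theater, 250)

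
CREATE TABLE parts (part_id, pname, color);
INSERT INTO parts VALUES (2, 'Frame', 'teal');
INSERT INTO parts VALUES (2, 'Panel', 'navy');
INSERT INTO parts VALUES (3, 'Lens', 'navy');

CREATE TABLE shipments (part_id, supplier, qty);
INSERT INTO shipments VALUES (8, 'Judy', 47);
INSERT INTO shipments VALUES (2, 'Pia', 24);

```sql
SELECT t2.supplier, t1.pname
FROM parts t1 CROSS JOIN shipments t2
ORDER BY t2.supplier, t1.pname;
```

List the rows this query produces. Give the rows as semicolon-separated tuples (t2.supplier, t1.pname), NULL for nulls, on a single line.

(Judy, Frame); (Judy, Lens); (Judy, Panel); (Pia, Frame); (Pia, Lens); (Pia, Panel)

CROSS JOIN pairs every row of `parts` with every row of `shipments`: 3 × 2 = 6 rows.
After projecting and ordering:
t2.supplier | t1.pname
Judy | Frame
Judy | Lens
Judy | Panel
Pia | Frame
Pia | Lens
Pia | Panel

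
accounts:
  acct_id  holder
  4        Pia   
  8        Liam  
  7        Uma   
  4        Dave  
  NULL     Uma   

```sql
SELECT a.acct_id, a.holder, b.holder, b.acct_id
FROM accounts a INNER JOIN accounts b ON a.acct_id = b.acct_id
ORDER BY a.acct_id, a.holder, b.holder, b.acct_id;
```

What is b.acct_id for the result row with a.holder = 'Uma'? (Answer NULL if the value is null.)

7

INNER JOIN keeps only pairs where the ON condition holds.
Matching on a.acct_id = b.acct_id. A NULL in a compared column never satisfies the condition.
Matched pairs: 6.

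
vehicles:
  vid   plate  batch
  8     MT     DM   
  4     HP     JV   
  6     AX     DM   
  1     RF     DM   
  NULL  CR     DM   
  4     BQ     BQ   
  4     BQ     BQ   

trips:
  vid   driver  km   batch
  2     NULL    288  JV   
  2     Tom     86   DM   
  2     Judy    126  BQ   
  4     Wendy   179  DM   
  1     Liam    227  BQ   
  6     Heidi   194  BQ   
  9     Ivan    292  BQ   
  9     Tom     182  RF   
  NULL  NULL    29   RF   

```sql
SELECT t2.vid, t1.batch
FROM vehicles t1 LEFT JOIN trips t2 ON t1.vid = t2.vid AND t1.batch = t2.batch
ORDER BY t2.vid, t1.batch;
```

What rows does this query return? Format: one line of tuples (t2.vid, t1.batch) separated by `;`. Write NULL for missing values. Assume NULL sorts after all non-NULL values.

LEFT JOIN keeps every row from `vehicles`; unmatched rows get NULL for `trips`'s columns.
Matching on t1.vid = t2.vid AND t1.batch = t2.batch. A NULL in a compared column never satisfies the condition.
Matched pairs: 0; unmatched t1 rows kept: 7.

(NULL, BQ); (NULL, BQ); (NULL, DM); (NULL, DM); (NULL, DM); (NULL, DM); (NULL, JV)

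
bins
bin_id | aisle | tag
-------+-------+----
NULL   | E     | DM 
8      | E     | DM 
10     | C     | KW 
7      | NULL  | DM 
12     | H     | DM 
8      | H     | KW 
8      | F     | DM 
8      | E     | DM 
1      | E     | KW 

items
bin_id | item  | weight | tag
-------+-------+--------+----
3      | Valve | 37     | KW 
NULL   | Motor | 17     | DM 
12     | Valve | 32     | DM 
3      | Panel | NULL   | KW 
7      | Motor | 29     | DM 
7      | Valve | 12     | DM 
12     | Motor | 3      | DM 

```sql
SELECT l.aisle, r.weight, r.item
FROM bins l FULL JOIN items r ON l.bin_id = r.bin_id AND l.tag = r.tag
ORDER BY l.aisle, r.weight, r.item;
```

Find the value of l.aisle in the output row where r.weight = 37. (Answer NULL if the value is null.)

NULL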